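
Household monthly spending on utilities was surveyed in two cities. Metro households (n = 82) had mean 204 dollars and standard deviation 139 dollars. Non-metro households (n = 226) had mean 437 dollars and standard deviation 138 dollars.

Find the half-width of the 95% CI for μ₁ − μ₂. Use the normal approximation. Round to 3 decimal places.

35.055

Standard errors of each mean: 139/√82 = 15.3500 and 138/√226 = 9.1796.
SE(x̄₁ − x̄₂) = √(15.3500² + 9.1796²) = 17.8854 for independent samples with unequal variances.
With z* = 1.960, the margin is 1.960 × 17.8854 = 35.0554.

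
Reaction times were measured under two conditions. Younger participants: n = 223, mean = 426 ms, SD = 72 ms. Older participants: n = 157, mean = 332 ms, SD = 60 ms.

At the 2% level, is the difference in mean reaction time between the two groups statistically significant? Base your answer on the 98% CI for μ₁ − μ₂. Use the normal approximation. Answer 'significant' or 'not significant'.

significant

SE₁ = s₁/√n₁ = 72/√223 = 4.8215; SE₂ = 60/√157 = 4.7885.
Independent samples, unequal variances: SE_diff = √(SE₁² + SE₂²) = √(23.24686225 + 22.92973225) = 6.7953.
z* = 2.326, so margin of error = 2.326 × 6.7953 = 15.8059.
Difference in means = 426 − 332 = 94.0000.
94.0000 ± 15.8059 → (78.1941, 109.8059).
The interval (78.1941, 109.8059) does not contain 0, so the difference is significant.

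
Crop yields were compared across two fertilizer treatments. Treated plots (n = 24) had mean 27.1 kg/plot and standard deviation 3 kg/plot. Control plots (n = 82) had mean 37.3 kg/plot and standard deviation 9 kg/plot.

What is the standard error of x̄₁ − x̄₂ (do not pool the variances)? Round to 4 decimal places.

1.1674

SE₁ = s₁/√n₁ = 3/√24 = 0.6124; SE₂ = 9/√82 = 0.9939.
Independent samples, unequal variances: SE_diff = √(SE₁² + SE₂²) = √(0.37503376 + 0.98783721) = 1.1674.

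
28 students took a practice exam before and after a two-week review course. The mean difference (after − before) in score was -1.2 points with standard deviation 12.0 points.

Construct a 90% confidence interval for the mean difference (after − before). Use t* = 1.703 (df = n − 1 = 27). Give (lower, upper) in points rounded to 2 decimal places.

Paired design: SE = s_d/√n = 12.0/√28 = 2.2678.
t* = 1.703; margin of error = 1.703 × 2.2678 = 3.8621.
-1.2 ± 3.8621 → (-5.06, 2.66).

(-5.06, 2.66)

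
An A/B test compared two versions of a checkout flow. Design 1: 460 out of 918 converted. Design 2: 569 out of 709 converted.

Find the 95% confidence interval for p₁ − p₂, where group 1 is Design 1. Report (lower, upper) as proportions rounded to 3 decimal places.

(-0.345, -0.258)

p̂₁ = 460/918 = 0.5011 and p̂₂ = 569/709 = 0.8025.
SE₁ = √(p̂₁(1−p̂₁)/n₁) = √(0.5011·0.4989/918) = 0.01650; SE₂ = √(0.8025·0.1975/709) = 0.01495.
Independent samples: SE of the difference = √(SE₁² + SE₂²) = √(0.00027225 + 0.0002235025) = 0.02227.
z* for 95% confidence is 1.960, so the margin of error is 1.960 × 0.02227 = 0.04365.
Point estimate p̂₁ − p̂₂ = 0.5011 − 0.8025 = -0.3014.
-0.3014 ± 0.04365 → (-0.345, -0.258).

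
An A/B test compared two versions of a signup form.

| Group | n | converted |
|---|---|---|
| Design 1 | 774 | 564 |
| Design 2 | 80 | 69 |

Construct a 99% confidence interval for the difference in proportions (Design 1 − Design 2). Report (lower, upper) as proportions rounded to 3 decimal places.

First, p̂₁ = 564/774 = 0.7287; p̂₂ = 69/80 = 0.8625.
The two standard errors are √(0.7287×0.2713/774) = 0.01598 and √(0.8625×0.1375/80) = 0.03850.
Because the samples are independent, SE_diff = √(0.01598² + 0.03850²) = 0.04168.
Using z* = 2.576 for 99%, ME = 2.576 × 0.04168 = 0.10737.
p̂₁ − p̂₂ = -0.1338; interval -0.1338 ± 0.10737 gives (-0.241, -0.026).

(-0.241, -0.026)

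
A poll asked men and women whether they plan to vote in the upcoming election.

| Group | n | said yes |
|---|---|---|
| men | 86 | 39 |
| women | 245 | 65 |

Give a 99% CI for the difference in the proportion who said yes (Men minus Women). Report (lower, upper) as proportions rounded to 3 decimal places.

(0.032, 0.344)

Sample proportions: 39/86 = 0.4535, 65/245 = 0.2653.
Each SE is √(p̂(1−p̂)/n): √(0.4535·0.5465/86) = 0.05368 and √(0.2653·0.7347/245) = 0.02821.
SE(p̂₁ − p̂₂) = √(SE₁² + SE₂²) = √(0.0028815424 + 0.0007958041) = 0.06064, since the two samples are independent.
At 99% confidence z* = 2.576; margin = 2.576 × 0.06064 = 0.15621.
The difference is 0.4535 − 0.2653 = 0.1882, so the interval is 0.1882 ± 0.15621 = (0.032, 0.344).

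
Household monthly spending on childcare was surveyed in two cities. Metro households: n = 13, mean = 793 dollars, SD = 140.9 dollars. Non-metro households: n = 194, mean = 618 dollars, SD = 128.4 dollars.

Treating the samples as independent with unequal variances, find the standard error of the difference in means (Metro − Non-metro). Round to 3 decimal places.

40.151

Standard errors of each mean: 140.9/√13 = 39.0786 and 128.4/√194 = 9.2186.
SE(x̄₁ − x̄₂) = √(39.0786² + 9.2186²) = 40.1512 for independent samples with unequal variances.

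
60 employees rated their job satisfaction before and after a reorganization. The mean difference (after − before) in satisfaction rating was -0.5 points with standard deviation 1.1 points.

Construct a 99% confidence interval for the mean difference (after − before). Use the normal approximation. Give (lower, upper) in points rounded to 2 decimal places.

Paired design: SE = s_d/√n = 1.1/√60 = 0.1420.
z* = 2.576; margin of error = 2.576 × 0.1420 = 0.3658.
-0.5 ± 0.3658 → (-0.87, -0.13).

(-0.87, -0.13)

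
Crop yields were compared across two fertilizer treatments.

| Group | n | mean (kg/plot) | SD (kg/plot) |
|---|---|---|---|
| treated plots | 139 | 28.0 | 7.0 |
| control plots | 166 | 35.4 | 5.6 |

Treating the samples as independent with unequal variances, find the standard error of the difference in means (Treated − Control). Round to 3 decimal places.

0.736

Standard errors of each mean: 7.0/√139 = 0.5937 and 5.6/√166 = 0.4346.
SE(x̄₁ − x̄₂) = √(0.5937² + 0.4346²) = 0.7358 for independent samples with unequal variances.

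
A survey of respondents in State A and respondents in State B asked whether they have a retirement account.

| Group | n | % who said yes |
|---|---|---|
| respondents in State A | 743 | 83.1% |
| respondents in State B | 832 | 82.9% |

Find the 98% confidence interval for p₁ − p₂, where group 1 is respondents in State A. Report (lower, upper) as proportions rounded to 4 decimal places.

SE₁ = √(p̂₁(1−p̂₁)/n₁) = √(0.8310·0.1690/743) = 0.01375; SE₂ = √(0.8290·0.1710/832) = 0.01305.
Independent samples: SE of the difference = √(SE₁² + SE₂²) = √(0.0001890625 + 0.0001703025) = 0.01896.
z* for 98% confidence is 2.326, so the margin of error is 2.326 × 0.01896 = 0.04410.
Point estimate p̂₁ − p̂₂ = 0.8310 − 0.8290 = 0.0020.
0.0020 ± 0.04410 → (-0.0421, 0.0461).

(-0.0421, 0.0461)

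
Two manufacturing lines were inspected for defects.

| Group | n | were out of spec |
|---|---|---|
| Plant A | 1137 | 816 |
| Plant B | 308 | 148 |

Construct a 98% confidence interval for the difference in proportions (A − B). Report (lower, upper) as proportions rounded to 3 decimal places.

(0.164, 0.310)

First, p̂₁ = 816/1137 = 0.7177; p̂₂ = 148/308 = 0.4805.
The two standard errors are √(0.7177×0.2823/1137) = 0.01335 and √(0.4805×0.5195/308) = 0.02847.
Because the samples are independent, SE_diff = √(0.01335² + 0.02847²) = 0.03144.
Using z* = 2.326 for 98%, ME = 2.326 × 0.03144 = 0.07313.
p̂₁ − p̂₂ = 0.2372; interval 0.2372 ± 0.07313 gives (0.164, 0.310).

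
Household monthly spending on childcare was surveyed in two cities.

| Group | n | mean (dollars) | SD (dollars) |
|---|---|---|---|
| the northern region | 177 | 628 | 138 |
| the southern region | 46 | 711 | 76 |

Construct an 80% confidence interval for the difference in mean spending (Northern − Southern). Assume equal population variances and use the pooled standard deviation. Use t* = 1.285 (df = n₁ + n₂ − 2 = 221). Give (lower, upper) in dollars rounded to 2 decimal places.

s_p = √[((n₁−1)s₁² + (n₂−1)s₂²)/(n₁+n₂−2)] = √[(176·138² + 45·76²)/221] = 127.8373.
SE = 127.8373·√(1/177 + 1/46) = 21.1565.
With t* = 1.285, margin = 1.285 × 21.1565 = 27.1861.
x̄₁ − x̄₂ = 628 − 711 = -83.0000; interval -83.0000 ± 27.1861 = (-110.19, -55.81).

(-110.19, -55.81)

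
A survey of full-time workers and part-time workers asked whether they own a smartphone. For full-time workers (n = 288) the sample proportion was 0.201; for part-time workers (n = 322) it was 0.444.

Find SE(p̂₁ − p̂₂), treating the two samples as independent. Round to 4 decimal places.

SE₁ = √(p̂₁(1−p̂₁)/n₁) = √(0.2010·0.7990/288) = 0.02361; SE₂ = √(0.4440·0.5560/322) = 0.02769.
Independent samples: SE of the difference = √(SE₁² + SE₂²) = √(0.0005574321 + 0.0007667361) = 0.03639.

0.0364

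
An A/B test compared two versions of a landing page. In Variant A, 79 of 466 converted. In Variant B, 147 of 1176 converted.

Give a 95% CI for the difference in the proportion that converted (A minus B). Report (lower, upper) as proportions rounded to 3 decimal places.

First, p̂₁ = 79/466 = 0.1695; p̂₂ = 147/1176 = 0.1250.
The two standard errors are √(0.1695×0.8305/466) = 0.01738 and √(0.1250×0.8750/1176) = 0.00964.
Because the samples are independent, SE_diff = √(0.01738² + 0.00964²) = 0.01987.
Using z* = 1.960 for 95%, ME = 1.960 × 0.01987 = 0.03895.
p̂₁ − p̂₂ = 0.0445; interval 0.0445 ± 0.03895 gives (0.006, 0.083).

(0.006, 0.083)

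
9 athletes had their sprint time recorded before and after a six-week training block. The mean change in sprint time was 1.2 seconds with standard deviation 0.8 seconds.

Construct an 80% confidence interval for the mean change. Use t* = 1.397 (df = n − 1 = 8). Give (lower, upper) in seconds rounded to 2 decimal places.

(0.83, 1.57)

Paired design: SE = s_d/√n = 0.8/√9 = 0.2667.
t* = 1.397; margin of error = 1.397 × 0.2667 = 0.3726.
1.2 ± 0.3726 → (0.83, 1.57).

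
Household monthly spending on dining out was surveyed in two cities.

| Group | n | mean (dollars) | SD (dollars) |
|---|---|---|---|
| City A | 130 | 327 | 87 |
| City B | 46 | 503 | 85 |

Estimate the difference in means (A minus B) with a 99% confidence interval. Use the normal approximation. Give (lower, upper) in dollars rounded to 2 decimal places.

(-213.80, -138.20)

Per-group SEs: s₁/√n₁ = 87/√130 = 7.6304, s₂/√n₂ = 85/√46 = 12.5326.
Unpooled SE of the difference: √(58.22300416 + 157.06606276) = 14.6727.
Margin of error = z* · SE = 2.576 × 14.6727 = 37.7969.
x̄₁ − x̄₂ = 327 − 503 = -176.0000.
CI: -176.0000 ± 37.7969 = (-213.80, -138.20).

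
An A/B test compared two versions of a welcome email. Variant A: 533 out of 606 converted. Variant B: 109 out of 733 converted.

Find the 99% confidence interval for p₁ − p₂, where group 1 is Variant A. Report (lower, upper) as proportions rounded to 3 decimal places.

(0.683, 0.779)

First, p̂₁ = 533/606 = 0.8795; p̂₂ = 109/733 = 0.1487.
The two standard errors are √(0.8795×0.1205/606) = 0.01322 and √(0.1487×0.8513/733) = 0.01314.
Because the samples are independent, SE_diff = √(0.01322² + 0.01314²) = 0.01864.
Using z* = 2.576 for 99%, ME = 2.576 × 0.01864 = 0.04802.
p̂₁ − p̂₂ = 0.7308; interval 0.7308 ± 0.04802 gives (0.683, 0.779).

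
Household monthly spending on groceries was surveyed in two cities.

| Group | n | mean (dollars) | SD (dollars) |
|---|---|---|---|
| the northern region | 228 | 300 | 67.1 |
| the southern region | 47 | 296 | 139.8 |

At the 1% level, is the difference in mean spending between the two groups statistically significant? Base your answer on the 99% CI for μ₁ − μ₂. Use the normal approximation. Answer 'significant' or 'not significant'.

not significant

Per-group SEs: s₁/√n₁ = 67.1/√228 = 4.4438, s₂/√n₂ = 139.8/√47 = 20.3919.
Unpooled SE of the difference: √(19.74735844 + 415.82958561) = 20.8705.
Margin of error = z* · SE = 2.576 × 20.8705 = 53.7624.
x̄₁ − x̄₂ = 300 − 296 = 4.0000.
CI: 4.0000 ± 53.7624 = (-49.7624, 57.7624).
The interval (-49.7624, 57.7624) contains 0, so the difference is not significant.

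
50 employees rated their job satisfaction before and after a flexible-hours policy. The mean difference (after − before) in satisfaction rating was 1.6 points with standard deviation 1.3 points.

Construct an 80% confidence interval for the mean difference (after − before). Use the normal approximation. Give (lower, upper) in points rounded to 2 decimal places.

(1.36, 1.84)

Paired design: SE = s_d/√n = 1.3/√50 = 0.1838.
z* = 1.282; margin of error = 1.282 × 0.1838 = 0.2356.
1.6 ± 0.2356 → (1.36, 1.84).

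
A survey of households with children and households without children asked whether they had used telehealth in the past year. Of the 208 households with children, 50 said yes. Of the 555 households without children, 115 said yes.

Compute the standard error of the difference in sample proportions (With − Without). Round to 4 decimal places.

p̂₁ = 50/208 = 0.2404 and p̂₂ = 115/555 = 0.2072.
SE₁ = √(p̂₁(1−p̂₁)/n₁) = √(0.2404·0.7596/208) = 0.02963; SE₂ = √(0.2072·0.7928/555) = 0.01720.
Independent samples: SE of the difference = √(SE₁² + SE₂²) = √(0.0008779369 + 0.00029584) = 0.03426.

0.0343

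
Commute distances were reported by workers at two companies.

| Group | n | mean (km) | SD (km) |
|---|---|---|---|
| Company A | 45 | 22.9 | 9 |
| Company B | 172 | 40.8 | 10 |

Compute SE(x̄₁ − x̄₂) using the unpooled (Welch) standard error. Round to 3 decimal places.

Per-group SEs: s₁/√n₁ = 9/√45 = 1.3416, s₂/√n₂ = 10/√172 = 0.7625.
Unpooled SE of the difference: √(1.79989056 + 0.58140625) = 1.5431.

1.543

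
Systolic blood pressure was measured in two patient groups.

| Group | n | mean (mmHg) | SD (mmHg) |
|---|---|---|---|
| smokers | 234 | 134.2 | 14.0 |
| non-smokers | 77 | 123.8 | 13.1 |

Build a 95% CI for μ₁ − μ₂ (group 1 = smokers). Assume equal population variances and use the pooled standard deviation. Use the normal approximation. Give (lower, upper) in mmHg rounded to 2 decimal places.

Pooled variance s_p² = [233·14.0² + 76·13.1²] / (234+77−2) = 190.0012, so s_p = 13.7841.
SE_diff = s_p·√(1/n₁ + 1/n₂) = 13.7841·√(1/234 + 1/77) = 1.8109.
z* = 1.960; margin = 1.960 × 1.8109 = 3.5494.
Difference = 134.2 − 123.8 = 10.4000.
10.4000 ± 3.5494 → (6.85, 13.95).

(6.85, 13.95)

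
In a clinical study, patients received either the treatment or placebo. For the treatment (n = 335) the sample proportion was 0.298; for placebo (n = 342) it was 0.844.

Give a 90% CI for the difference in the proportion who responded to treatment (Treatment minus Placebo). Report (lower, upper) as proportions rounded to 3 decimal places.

(-0.598, -0.494)

SE₁ = √(p̂₁(1−p̂₁)/n₁) = √(0.2980·0.7020/335) = 0.02499; SE₂ = √(0.8440·0.1560/342) = 0.01962.
Independent samples: SE of the difference = √(SE₁² + SE₂²) = √(0.0006245001 + 0.0003849444) = 0.03177.
z* for 90% confidence is 1.645, so the margin of error is 1.645 × 0.03177 = 0.05226.
Point estimate p̂₁ − p̂₂ = 0.2980 − 0.8440 = -0.5460.
-0.5460 ± 0.05226 → (-0.598, -0.494).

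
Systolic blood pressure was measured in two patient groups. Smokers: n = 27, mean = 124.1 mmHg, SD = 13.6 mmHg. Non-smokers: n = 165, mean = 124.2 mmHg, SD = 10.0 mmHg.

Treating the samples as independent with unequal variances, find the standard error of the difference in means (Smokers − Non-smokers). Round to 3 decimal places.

2.731

Standard errors of each mean: 13.6/√27 = 2.6173 and 10.0/√165 = 0.7785.
SE(x̄₁ − x̄₂) = √(2.6173² + 0.7785²) = 2.7306 for independent samples with unequal variances.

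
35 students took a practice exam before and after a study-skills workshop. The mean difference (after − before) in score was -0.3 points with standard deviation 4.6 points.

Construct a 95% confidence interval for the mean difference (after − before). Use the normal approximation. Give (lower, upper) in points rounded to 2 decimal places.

This is a matched-pairs design, so SE = s_d/√n = 4.6/√35 = 0.7775.
Margin = 1.960 × 0.7775 = 1.5239; the interval is -0.3 ± 1.5239 = (-1.82, 1.22).

(-1.82, 1.22)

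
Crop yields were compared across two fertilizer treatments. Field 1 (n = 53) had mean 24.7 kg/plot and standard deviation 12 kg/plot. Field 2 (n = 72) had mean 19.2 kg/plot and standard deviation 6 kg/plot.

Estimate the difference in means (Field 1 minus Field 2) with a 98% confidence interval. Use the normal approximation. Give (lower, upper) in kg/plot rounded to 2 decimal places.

(1.33, 9.67)

Per-group SEs: s₁/√n₁ = 12/√53 = 1.6483, s₂/√n₂ = 6/√72 = 0.7071.
Unpooled SE of the difference: √(2.71689289 + 0.49999041) = 1.7936.
Margin of error = z* · SE = 2.326 × 1.7936 = 4.1719.
x̄₁ − x̄₂ = 24.7 − 19.2 = 5.5000.
CI: 5.5000 ± 4.1719 = (1.33, 9.67).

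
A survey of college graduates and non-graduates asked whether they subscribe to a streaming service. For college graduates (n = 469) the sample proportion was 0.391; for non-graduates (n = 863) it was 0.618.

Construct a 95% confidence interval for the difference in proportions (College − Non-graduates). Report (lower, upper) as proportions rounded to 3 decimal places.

(-0.282, -0.172)

Each SE is √(p̂(1−p̂)/n): √(0.3910·0.6090/469) = 0.02253 and √(0.6180·0.3820/863) = 0.01654.
SE(p̂₁ − p̂₂) = √(SE₁² + SE₂²) = √(0.0005076009 + 0.0002735716) = 0.02795, since the two samples are independent.
At 95% confidence z* = 1.960; margin = 1.960 × 0.02795 = 0.05478.
The difference is 0.3910 − 0.6180 = -0.2270, so the interval is -0.2270 ± 0.05478 = (-0.282, -0.172).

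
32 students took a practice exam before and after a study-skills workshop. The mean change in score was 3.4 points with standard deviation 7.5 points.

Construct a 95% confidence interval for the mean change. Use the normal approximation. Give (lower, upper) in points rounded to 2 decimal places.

This is a matched-pairs design, so SE = s_d/√n = 7.5/√32 = 1.3258.
Margin = 1.960 × 1.3258 = 2.5986; the interval is 3.4 ± 2.5986 = (0.80, 6.00).

(0.80, 6.00)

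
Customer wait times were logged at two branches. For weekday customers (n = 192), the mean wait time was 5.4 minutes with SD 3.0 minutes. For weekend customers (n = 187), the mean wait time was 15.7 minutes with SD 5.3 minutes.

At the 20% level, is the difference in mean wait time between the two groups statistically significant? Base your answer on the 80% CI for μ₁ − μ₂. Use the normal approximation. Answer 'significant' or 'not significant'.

Standard errors of each mean: 3.0/√192 = 0.2165 and 5.3/√187 = 0.3876.
SE(x̄₁ − x̄₂) = √(0.2165² + 0.3876²) = 0.4440 for independent samples with unequal variances.
With z* = 1.282, the margin is 1.282 × 0.4440 = 0.5692.
x̄₁ − x̄₂ = 5.4 − 15.7 = -10.3000; the interval is -10.3000 ± 0.5692 = (-10.8692, -9.7308).
The interval (-10.8692, -9.7308) does not contain 0, so the difference is significant.

significant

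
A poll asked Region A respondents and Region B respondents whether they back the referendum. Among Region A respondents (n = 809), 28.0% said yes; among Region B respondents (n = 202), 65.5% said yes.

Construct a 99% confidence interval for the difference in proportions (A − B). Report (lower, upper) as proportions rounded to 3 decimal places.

(-0.470, -0.280)

Each SE is √(p̂(1−p̂)/n): √(0.2800·0.7200/809) = 0.01579 and √(0.6550·0.3450/202) = 0.03345.
SE(p̂₁ − p̂₂) = √(SE₁² + SE₂²) = √(0.0002493241 + 0.0011189025) = 0.03699, since the two samples are independent.
At 99% confidence z* = 2.576; margin = 2.576 × 0.03699 = 0.09529.
The difference is 0.2800 − 0.6550 = -0.3750, so the interval is -0.3750 ± 0.09529 = (-0.470, -0.280).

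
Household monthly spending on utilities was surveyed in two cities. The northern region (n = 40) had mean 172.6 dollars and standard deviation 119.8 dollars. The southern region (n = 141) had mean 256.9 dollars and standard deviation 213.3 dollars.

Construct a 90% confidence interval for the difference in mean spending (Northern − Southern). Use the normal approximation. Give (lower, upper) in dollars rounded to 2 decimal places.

(-127.24, -41.36)

Standard errors of each mean: 119.8/√40 = 18.9420 and 213.3/√141 = 17.9631.
SE(x̄₁ − x̄₂) = √(18.9420² + 17.9631²) = 26.1050 for independent samples with unequal variances.
With z* = 1.645, the margin is 1.645 × 26.1050 = 42.9427.
x̄₁ − x̄₂ = 172.6 − 256.9 = -84.3000; the interval is -84.3000 ± 42.9427 = (-127.24, -41.36).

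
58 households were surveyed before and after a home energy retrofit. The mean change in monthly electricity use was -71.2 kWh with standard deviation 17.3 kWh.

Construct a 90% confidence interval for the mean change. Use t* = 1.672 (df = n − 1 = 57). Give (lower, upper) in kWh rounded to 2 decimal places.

(-75.00, -67.40)

This is a matched-pairs design, so SE = s_d/√n = 17.3/√58 = 2.2716.
Margin = 1.672 × 2.2716 = 3.7981; the interval is -71.2 ± 3.7981 = (-75.00, -67.40).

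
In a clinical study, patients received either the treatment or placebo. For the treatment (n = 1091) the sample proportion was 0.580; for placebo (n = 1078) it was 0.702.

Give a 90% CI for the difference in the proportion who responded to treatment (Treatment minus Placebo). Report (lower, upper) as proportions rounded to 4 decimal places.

(-0.1556, -0.0884)

Each SE is √(p̂(1−p̂)/n): √(0.5800·0.4200/1091) = 0.01494 and √(0.7020·0.2980/1078) = 0.01393.
SE(p̂₁ − p̂₂) = √(SE₁² + SE₂²) = √(0.0002232036 + 0.0001940449) = 0.02043, since the two samples are independent.
At 90% confidence z* = 1.645; margin = 1.645 × 0.02043 = 0.03361.
The difference is 0.5800 − 0.7020 = -0.1220, so the interval is -0.1220 ± 0.03361 = (-0.1556, -0.0884).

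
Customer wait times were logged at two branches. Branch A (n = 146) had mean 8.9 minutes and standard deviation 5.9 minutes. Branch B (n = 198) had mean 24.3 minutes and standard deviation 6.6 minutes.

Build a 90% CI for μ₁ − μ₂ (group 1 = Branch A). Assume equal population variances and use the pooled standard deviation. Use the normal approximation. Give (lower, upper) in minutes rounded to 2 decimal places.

(-16.53, -14.27)

Pooled variance s_p² = [145·5.9² + 197·6.6²] / (146+198−2) = 39.8502, so s_p = 6.3127.
SE_diff = s_p·√(1/n₁ + 1/n₂) = 6.3127·√(1/146 + 1/198) = 0.6886.
z* = 1.645; margin = 1.645 × 0.6886 = 1.1327.
Difference = 8.9 − 24.3 = -15.4000.
-15.4000 ± 1.1327 → (-16.53, -14.27).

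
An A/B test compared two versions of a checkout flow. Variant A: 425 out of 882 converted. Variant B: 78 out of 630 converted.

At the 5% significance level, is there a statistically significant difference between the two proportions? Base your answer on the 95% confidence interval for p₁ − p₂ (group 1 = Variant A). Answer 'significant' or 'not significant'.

significant

p̂₁ = 425/882 = 0.4819 and p̂₂ = 78/630 = 0.1238.
SE₁ = √(p̂₁(1−p̂₁)/n₁) = √(0.4819·0.5181/882) = 0.01682; SE₂ = √(0.1238·0.8762/630) = 0.01312.
Independent samples: SE of the difference = √(SE₁² + SE₂²) = √(0.0002829124 + 0.0001721344) = 0.02133.
z* for 95% confidence is 1.960, so the margin of error is 1.960 × 0.02133 = 0.04181.
Point estimate p̂₁ − p̂₂ = 0.4819 − 0.1238 = 0.3581.
0.3581 ± 0.04181 → (0.31629, 0.39991).
The interval (0.31629, 0.39991) does not contain 0, so the difference is significant.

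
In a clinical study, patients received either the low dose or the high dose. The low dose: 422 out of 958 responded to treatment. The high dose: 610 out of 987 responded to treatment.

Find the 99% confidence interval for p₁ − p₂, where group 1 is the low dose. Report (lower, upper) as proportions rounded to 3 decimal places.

p̂₁ = 422/958 = 0.4405 and p̂₂ = 610/987 = 0.6180.
SE₁ = √(p̂₁(1−p̂₁)/n₁) = √(0.4405·0.5595/958) = 0.01604; SE₂ = √(0.6180·0.3820/987) = 0.01547.
Independent samples: SE of the difference = √(SE₁² + SE₂²) = √(0.0002572816 + 0.0002393209) = 0.02228.
z* for 99% confidence is 2.576, so the margin of error is 2.576 × 0.02228 = 0.05739.
Point estimate p̂₁ − p̂₂ = 0.4405 − 0.6180 = -0.1775.
-0.1775 ± 0.05739 → (-0.235, -0.120).

(-0.235, -0.120)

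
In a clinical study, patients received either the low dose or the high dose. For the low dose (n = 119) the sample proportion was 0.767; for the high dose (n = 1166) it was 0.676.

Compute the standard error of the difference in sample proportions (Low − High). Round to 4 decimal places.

0.0411

Each SE is √(p̂(1−p̂)/n): √(0.7670·0.2330/119) = 0.03875 and √(0.6760·0.3240/1166) = 0.01371.
SE(p̂₁ − p̂₂) = √(SE₁² + SE₂²) = √(0.0015015625 + 0.0001879641) = 0.04110, since the two samples are independent.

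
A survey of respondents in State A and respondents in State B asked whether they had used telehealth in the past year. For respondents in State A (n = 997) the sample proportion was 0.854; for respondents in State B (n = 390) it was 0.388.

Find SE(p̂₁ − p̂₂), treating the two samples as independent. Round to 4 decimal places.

The two standard errors are √(0.8540×0.1460/997) = 0.01118 and √(0.3880×0.6120/390) = 0.02468.
Because the samples are independent, SE_diff = √(0.01118² + 0.02468²) = 0.02709.

0.0271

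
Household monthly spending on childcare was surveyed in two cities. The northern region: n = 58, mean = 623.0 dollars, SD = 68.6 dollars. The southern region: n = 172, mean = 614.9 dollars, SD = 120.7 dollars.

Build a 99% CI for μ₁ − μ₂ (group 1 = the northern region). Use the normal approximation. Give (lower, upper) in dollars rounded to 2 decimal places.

(-25.07, 41.27)

Per-group SEs: s₁/√n₁ = 68.6/√58 = 9.0076, s₂/√n₂ = 120.7/√172 = 9.2033.
Unpooled SE of the difference: √(81.13685776 + 84.70073089) = 12.8778.
Margin of error = z* · SE = 2.576 × 12.8778 = 33.1732.
x̄₁ − x̄₂ = 623.0 − 614.9 = 8.1000.
CI: 8.1000 ± 33.1732 = (-25.07, 41.27).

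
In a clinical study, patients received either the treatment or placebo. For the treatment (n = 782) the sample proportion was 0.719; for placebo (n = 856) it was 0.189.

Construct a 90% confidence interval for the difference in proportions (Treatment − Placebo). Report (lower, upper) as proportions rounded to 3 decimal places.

The two standard errors are √(0.7190×0.2810/782) = 0.01607 and √(0.1890×0.8110/856) = 0.01338.
Because the samples are independent, SE_diff = √(0.01607² + 0.01338²) = 0.02091.
Using z* = 1.645 for 90%, ME = 1.645 × 0.02091 = 0.03440.
p̂₁ − p̂₂ = 0.5300; interval 0.5300 ± 0.03440 gives (0.496, 0.564).

(0.496, 0.564)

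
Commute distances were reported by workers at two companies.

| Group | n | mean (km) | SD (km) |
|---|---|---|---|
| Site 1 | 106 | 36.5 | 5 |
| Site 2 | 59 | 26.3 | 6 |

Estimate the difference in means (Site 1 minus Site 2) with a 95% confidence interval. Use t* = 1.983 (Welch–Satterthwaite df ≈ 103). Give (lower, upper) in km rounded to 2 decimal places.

(8.38, 12.02)

Standard errors of each mean: 5/√106 = 0.4856 and 6/√59 = 0.7811.
SE(x̄₁ − x̄₂) = √(0.4856² + 0.7811²) = 0.9197 for independent samples with unequal variances.
With t* = 1.983, the margin is 1.983 × 0.9197 = 1.8238.
x̄₁ − x̄₂ = 36.5 − 26.3 = 10.2000; the interval is 10.2000 ± 1.8238 = (8.38, 12.02).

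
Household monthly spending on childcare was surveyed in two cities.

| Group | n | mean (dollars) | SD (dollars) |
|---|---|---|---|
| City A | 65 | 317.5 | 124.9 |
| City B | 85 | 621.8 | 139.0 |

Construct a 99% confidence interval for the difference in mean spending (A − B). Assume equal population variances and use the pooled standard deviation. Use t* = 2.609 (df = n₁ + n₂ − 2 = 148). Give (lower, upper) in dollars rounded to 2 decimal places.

(-361.51, -247.09)

Pooled variance s_p² = [64·124.9² + 84·139.0²] / (65+85−2) = 17711.9232, so s_p = 133.0861.
SE_diff = s_p·√(1/n₁ + 1/n₂) = 133.0861·√(1/65 + 1/85) = 21.9287.
t* = 2.609; margin = 2.609 × 21.9287 = 57.2120.
Difference = 317.5 − 621.8 = -304.3000.
-304.3000 ± 57.2120 → (-361.51, -247.09).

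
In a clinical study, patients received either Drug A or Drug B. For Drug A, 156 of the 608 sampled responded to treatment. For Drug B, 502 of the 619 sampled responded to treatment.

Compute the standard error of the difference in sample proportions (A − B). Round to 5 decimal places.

Sample proportions: 156/608 = 0.2566, 502/619 = 0.8110.
Each SE is √(p̂(1−p̂)/n): √(0.2566·0.7434/608) = 0.01771 and √(0.8110·0.1890/619) = 0.01574.
SE(p̂₁ − p̂₂) = √(SE₁² + SE₂²) = √(0.0003136441 + 0.0002477476) = 0.02369, since the two samples are independent.

0.02369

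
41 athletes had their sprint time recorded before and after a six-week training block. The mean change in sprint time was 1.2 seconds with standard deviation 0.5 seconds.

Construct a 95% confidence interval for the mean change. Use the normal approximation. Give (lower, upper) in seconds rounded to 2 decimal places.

(1.05, 1.35)

Paired design: SE = s_d/√n = 0.5/√41 = 0.0781.
z* = 1.960; margin of error = 1.960 × 0.0781 = 0.1531.
1.2 ± 0.1531 → (1.05, 1.35).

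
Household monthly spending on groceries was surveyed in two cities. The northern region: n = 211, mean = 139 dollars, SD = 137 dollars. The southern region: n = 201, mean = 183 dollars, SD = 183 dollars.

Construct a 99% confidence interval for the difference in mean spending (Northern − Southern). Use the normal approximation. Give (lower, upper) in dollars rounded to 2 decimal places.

(-85.18, -2.82)

Per-group SEs: s₁/√n₁ = 137/√211 = 9.4315, s₂/√n₂ = 183/√201 = 12.9078.
Unpooled SE of the difference: √(88.95319225 + 166.61130084) = 15.9864.
Margin of error = z* · SE = 2.576 × 15.9864 = 41.1810.
x̄₁ − x̄₂ = 139 − 183 = -44.0000.
CI: -44.0000 ± 41.1810 = (-85.18, -2.82).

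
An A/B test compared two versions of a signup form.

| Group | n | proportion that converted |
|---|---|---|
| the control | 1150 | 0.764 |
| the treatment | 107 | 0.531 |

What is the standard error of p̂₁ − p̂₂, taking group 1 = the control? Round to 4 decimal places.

Each SE is √(p̂(1−p̂)/n): √(0.7640·0.2360/1150) = 0.01252 and √(0.5310·0.4690/107) = 0.04824.
SE(p̂₁ − p̂₂) = √(SE₁² + SE₂²) = √(0.0001567504 + 0.0023270976) = 0.04984, since the two samples are independent.

0.0498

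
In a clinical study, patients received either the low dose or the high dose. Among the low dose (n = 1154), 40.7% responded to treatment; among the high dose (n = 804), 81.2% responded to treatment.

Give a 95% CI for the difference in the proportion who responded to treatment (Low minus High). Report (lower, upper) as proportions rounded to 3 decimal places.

(-0.444, -0.366)

The two standard errors are √(0.4070×0.5930/1154) = 0.01446 and √(0.8120×0.1880/804) = 0.01378.
Because the samples are independent, SE_diff = √(0.01446² + 0.01378²) = 0.01997.
Using z* = 1.960 for 95%, ME = 1.960 × 0.01997 = 0.03914.
p̂₁ − p̂₂ = -0.4050; interval -0.4050 ± 0.03914 gives (-0.444, -0.366).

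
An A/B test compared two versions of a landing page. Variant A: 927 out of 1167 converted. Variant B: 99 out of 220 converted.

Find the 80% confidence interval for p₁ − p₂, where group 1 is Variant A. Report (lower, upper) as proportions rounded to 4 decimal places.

p̂₁ = 927/1167 = 0.7943 and p̂₂ = 99/220 = 0.4500.
SE₁ = √(p̂₁(1−p̂₁)/n₁) = √(0.7943·0.2057/1167) = 0.01183; SE₂ = √(0.4500·0.5500/220) = 0.03354.
Independent samples: SE of the difference = √(SE₁² + SE₂²) = √(0.0001399489 + 0.0011249316) = 0.03557.
z* for 80% confidence is 1.282, so the margin of error is 1.282 × 0.03557 = 0.04560.
Point estimate p̂₁ − p̂₂ = 0.7943 − 0.4500 = 0.3443.
0.3443 ± 0.04560 → (0.2987, 0.3899).

(0.2987, 0.3899)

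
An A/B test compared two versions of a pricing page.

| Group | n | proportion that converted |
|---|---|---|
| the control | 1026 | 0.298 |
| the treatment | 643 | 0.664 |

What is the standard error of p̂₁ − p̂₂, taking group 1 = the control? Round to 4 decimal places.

0.0235

SE₁ = √(p̂₁(1−p̂₁)/n₁) = √(0.2980·0.7020/1026) = 0.01428; SE₂ = √(0.6640·0.3360/643) = 0.01863.
Independent samples: SE of the difference = √(SE₁² + SE₂²) = √(0.0002039184 + 0.0003470769) = 0.02347.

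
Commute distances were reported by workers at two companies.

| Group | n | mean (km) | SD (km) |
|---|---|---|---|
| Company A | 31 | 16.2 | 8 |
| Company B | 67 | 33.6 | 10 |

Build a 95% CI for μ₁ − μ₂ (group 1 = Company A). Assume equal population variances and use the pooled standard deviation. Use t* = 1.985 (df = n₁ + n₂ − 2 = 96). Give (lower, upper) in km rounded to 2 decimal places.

Pooled variance s_p² = [30·8² + 66·10²] / (31+67−2) = 88.7500, so s_p = 9.4207.
SE_diff = s_p·√(1/n₁ + 1/n₂) = 9.4207·√(1/31 + 1/67) = 2.0463.
t* = 1.985; margin = 1.985 × 2.0463 = 4.0619.
Difference = 16.2 − 33.6 = -17.4000.
-17.4000 ± 4.0619 → (-21.46, -13.34).

(-21.46, -13.34)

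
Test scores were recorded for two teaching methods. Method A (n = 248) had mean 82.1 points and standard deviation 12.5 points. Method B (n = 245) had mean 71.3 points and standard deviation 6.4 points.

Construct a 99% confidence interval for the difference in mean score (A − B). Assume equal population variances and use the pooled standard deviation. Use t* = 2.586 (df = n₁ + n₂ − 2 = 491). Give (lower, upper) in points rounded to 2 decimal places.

(8.48, 13.12)

Pooled variance s_p² = [247·12.5² + 244·6.4²] / (248+245−2) = 98.9572, so s_p = 9.9477.
SE_diff = s_p·√(1/n₁ + 1/n₂) = 9.9477·√(1/248 + 1/245) = 0.8961.
t* = 2.586; margin = 2.586 × 0.8961 = 2.3173.
Difference = 82.1 − 71.3 = 10.8000.
10.8000 ± 2.3173 → (8.48, 13.12).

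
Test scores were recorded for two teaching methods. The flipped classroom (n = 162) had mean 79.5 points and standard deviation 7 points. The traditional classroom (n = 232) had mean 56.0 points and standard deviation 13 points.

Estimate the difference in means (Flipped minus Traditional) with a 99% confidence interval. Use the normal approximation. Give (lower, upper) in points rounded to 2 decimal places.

SE₁ = s₁/√n₁ = 7/√162 = 0.5500; SE₂ = 13/√232 = 0.8535.
Independent samples, unequal variances: SE_diff = √(SE₁² + SE₂²) = √(0.3025 + 0.72846225) = 1.0154.
z* = 2.576, so margin of error = 2.576 × 1.0154 = 2.6157.
Difference in means = 79.5 − 56.0 = 23.5000.
23.5000 ± 2.6157 → (20.88, 26.12).

(20.88, 26.12)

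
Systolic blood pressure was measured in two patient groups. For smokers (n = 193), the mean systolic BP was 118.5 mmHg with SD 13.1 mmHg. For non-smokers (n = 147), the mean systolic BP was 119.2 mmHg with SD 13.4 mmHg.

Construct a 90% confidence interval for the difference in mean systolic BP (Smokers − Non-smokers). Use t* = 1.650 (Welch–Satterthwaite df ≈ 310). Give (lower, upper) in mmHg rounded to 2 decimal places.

Standard errors of each mean: 13.1/√193 = 0.9430 and 13.4/√147 = 1.1052.
SE(x̄₁ − x̄₂) = √(0.9430² + 1.1052²) = 1.4528 for independent samples with unequal variances.
With t* = 1.650, the margin is 1.650 × 1.4528 = 2.3971.
x̄₁ − x̄₂ = 118.5 − 119.2 = -0.7000; the interval is -0.7000 ± 2.3971 = (-3.10, 1.70).

(-3.10, 1.70)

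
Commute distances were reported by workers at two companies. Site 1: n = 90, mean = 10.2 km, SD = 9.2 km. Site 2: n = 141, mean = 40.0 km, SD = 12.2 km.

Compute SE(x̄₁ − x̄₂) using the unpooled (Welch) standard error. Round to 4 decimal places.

1.4128

Standard errors of each mean: 9.2/√90 = 0.9698 and 12.2/√141 = 1.0274.
SE(x̄₁ − x̄₂) = √(0.9698² + 1.0274²) = 1.4128 for independent samples with unequal variances.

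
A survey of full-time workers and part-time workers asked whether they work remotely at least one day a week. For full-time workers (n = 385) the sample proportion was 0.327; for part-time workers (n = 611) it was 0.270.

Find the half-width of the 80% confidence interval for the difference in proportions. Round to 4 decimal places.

SE₁ = √(p̂₁(1−p̂₁)/n₁) = √(0.3270·0.6730/385) = 0.02391; SE₂ = √(0.2700·0.7300/611) = 0.01796.
Independent samples: SE of the difference = √(SE₁² + SE₂²) = √(0.0005716881 + 0.0003225616) = 0.02990.
z* for 80% confidence is 1.282, so the margin of error is 1.282 × 0.02990 = 0.03833.

0.0383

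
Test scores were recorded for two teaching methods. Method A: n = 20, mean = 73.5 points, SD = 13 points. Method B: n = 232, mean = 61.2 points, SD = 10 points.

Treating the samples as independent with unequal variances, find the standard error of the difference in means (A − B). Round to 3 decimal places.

2.980

Standard errors of each mean: 13/√20 = 2.9069 and 10/√232 = 0.6565.
SE(x̄₁ − x̄₂) = √(2.9069² + 0.6565²) = 2.9801 for independent samples with unequal variances.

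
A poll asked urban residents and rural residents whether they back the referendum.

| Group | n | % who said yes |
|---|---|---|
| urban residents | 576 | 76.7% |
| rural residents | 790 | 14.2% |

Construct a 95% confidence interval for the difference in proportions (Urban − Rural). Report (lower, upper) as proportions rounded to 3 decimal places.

(0.583, 0.667)

SE₁ = √(p̂₁(1−p̂₁)/n₁) = √(0.7670·0.2330/576) = 0.01761; SE₂ = √(0.1420·0.8580/790) = 0.01242.
Independent samples: SE of the difference = √(SE₁² + SE₂²) = √(0.0003101121 + 0.0001542564) = 0.02155.
z* for 95% confidence is 1.960, so the margin of error is 1.960 × 0.02155 = 0.04224.
Point estimate p̂₁ − p̂₂ = 0.7670 − 0.1420 = 0.6250.
0.6250 ± 0.04224 → (0.583, 0.667).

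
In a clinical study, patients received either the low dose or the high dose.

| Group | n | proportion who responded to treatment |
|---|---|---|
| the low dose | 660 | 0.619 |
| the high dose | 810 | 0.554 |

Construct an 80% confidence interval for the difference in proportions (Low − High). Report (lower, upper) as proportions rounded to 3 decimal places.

(0.032, 0.098)

The two standard errors are √(0.6190×0.3810/660) = 0.01890 and √(0.5540×0.4460/810) = 0.01747.
Because the samples are independent, SE_diff = √(0.01890² + 0.01747²) = 0.02574.
Using z* = 1.282 for 80%, ME = 1.282 × 0.02574 = 0.03300.
p̂₁ − p̂₂ = 0.0650; interval 0.0650 ± 0.03300 gives (0.032, 0.098).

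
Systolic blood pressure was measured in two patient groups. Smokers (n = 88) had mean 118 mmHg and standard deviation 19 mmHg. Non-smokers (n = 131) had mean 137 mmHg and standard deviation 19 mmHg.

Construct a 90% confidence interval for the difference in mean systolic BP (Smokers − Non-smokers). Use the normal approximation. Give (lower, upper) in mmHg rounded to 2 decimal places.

Per-group SEs: s₁/√n₁ = 19/√88 = 2.0254, s₂/√n₂ = 19/√131 = 1.6600.
Unpooled SE of the difference: √(4.10224516 + 2.7556) = 2.6187.
Margin of error = z* · SE = 1.645 × 2.6187 = 4.3078.
x̄₁ − x̄₂ = 118 − 137 = -19.0000.
CI: -19.0000 ± 4.3078 = (-23.31, -14.69).

(-23.31, -14.69)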